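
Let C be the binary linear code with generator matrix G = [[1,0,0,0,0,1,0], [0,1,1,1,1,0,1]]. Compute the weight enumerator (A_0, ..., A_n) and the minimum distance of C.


Weight distribution: A_0 = 1, A_2 = 1, A_5 = 1, A_7 = 1. Minimum distance d = 2.

Enumerate all 2^2 = 4 messages m ∈ F_2^2.
For each, compute codeword c = mG in F_2^7, then tally its weight.
  m = 00 → c = 0000000, weight = 0.
  m = 10 → c = 1000010, weight = 2.
  m = 01 → c = 0111101, weight = 5.
  m = 11 → c = 1111111, weight = 7.
Tally weights:
  weight 0: 1 codewords.
  weight 2: 1 codewords.
  weight 5: 1 codewords.
  weight 7: 1 codewords.
Minimum distance d = smallest w > 0 with A_w > 0 = 2.
Sanity: Σ A_w = 4 = 2^2 = 4 ✓.


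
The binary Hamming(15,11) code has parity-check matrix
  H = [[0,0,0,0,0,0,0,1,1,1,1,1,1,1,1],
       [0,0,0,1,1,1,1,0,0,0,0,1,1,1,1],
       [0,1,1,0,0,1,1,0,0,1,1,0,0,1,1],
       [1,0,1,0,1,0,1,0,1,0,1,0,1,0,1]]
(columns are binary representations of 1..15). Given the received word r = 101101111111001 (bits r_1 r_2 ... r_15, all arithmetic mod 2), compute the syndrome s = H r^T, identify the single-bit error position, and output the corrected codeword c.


s = (0, 1, 0, 0)^T, error position = 4, corrected codeword c = 101001111111001

Compute s = H r^T mod 2 one row at a time:
  s_1 = 1 + 1 + 1 + 1 + 1 + 0 + 0 + 1 = 6 ≡ 0 (mod 2).
  s_2 = 1 + 0 + 1 + 1 + 1 + 0 + 0 + 1 = 5 ≡ 1 (mod 2).
  s_3 = 0 + 1 + 1 + 1 + 1 + 1 + 0 + 1 = 6 ≡ 0 (mod 2).
  s_4 = 1 + 1 + 0 + 1 + 1 + 1 + 0 + 1 = 6 ≡ 0 (mod 2).
s = (0, 1, 0, 0)^T — this equals column 4 of H (binary 0100), so error is at position 4.
Correct: flip bit 4 of r = 101101111111001 to get c = 101001111111001.


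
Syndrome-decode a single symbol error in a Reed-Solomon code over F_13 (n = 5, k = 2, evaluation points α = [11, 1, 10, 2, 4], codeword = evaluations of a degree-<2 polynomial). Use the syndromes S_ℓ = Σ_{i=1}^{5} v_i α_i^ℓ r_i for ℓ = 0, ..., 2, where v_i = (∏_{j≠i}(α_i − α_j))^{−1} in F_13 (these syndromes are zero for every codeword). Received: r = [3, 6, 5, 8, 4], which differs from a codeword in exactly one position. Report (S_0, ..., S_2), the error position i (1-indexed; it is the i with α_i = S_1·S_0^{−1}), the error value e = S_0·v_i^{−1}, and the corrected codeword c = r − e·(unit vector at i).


S = (10, 10, 10), error at position 2, error magnitude e = 9, c = [3, 10, 5, 8, 4].

Step 1: column multipliers v_i = (∏_{j≠i}(α_i − α_j))^{−1} mod 13.
  i = 1 (α = 11): (11−1)(11−10)(11−2)(11−4) = 10·1·9·7 = 630 ≡ 6, so v_1 = 6^{−1} = 11 (mod 13).
  i = 2 (α = 1): (1−11)(1−10)(1−2)(1−4) = (−10)·(−9)·(−1)·(−3) = 270 ≡ 10, so v_2 = 10^{−1} = 4 (mod 13).
  i = 3 (α = 10): (10−11)(10−1)(10−2)(10−4) = (−1)·9·8·6 = −432 ≡ 10, so v_3 = 10^{−1} = 4 (mod 13).
  i = 4 (α = 2): (2−11)(2−1)(2−10)(2−4) = (−9)·1·(−8)·(−2) = −144 ≡ 12, so v_4 = 12^{−1} = 12 (mod 13).
  i = 5 (α = 4): (4−11)(4−1)(4−10)(4−2) = (−7)·3·(−6)·2 = 252 ≡ 5, so v_5 = 5^{−1} = 8 (mod 13).
  v = [11, 4, 4, 12, 8].
Step 2: syndromes of r = [3, 6, 5, 8, 4] (all sums mod 13).
  S_0 = Σ v_i r_i = 11·3 + 4·6 + 4·5 + 12·8 + 8·4 = 205 ≡ 10.
  S_1 = Σ v_i α_i r_i = 11·11·3 + 4·1·6 + 4·10·5 + 12·2·8 + 8·4·4 = 907 ≡ 10.
  α_i^2 mod 13 = [4, 1, 9, 4, 3].
  S_2 = Σ v_i α_i^2 r_i = 11·4·3 + 4·1·6 + 4·9·5 + 12·4·8 + 8·3·4 = 816 ≡ 10.
  S = (10, 10, 10) ≠ 0, so r is not a codeword (an error is present).
Step 3: locate the error. For a single error e at position i, S_ℓ = v_i·e·α_i^ℓ, so α_err = S_1/S_0.
  S_0^{−1} = 10^{−1} = 4 (mod 13), so α_err = 10·4 = 40 ≡ 1 = α_2. Error position i = 2.
  Consistency check: S_2/S_1 = 10·4 = 40 ≡ 1 = α_err ✓ (single-error assumption holds).
Step 4: error magnitude e = S_0/v_2 = S_0·∏_{j≠2}(α_2 − α_j) = 10·10 = 100 ≡ 9 (mod 13).
Step 5: correct position 2: c_2 = r_2 − e = 6 − 9 ≡ 10 (mod 13). Hence c = [3, 10, 5, 8, 4].
  Check: interpolating c through the α_i gives m(x) = 12 + 11·x (degree < 2) with m(α_i) = c_i for every i, so c is indeed a codeword.


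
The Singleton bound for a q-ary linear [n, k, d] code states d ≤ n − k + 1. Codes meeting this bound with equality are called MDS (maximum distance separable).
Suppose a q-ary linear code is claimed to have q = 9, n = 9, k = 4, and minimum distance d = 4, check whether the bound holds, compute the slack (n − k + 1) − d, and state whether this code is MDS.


Singleton RHS = n − k + 1 = 6, slack = 2, bound satisfied, not MDS.

Singleton bound: d ≤ n − k + 1.
Here n = 9, k = 4, so n − k + 1 = 6.
Given d = 4, check d ≤ 6: YES.
Slack = (n − k + 1) − d = 2.
The code is NOT MDS (slack = 2 > 0).
Description: the claimed parameters are [9, 4, 4]_9; such a code would be non-MDS.


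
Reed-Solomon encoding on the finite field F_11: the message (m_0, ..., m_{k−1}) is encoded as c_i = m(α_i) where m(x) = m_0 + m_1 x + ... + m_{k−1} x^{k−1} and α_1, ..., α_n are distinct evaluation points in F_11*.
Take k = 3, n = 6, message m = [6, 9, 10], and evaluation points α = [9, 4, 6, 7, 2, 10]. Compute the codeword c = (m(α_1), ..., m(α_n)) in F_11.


c = [6, 4, 2, 9, 9, 7]

Message polynomial: m(x) = 6 + 9·x + 10·x^2 (mod 11).
For each evaluation point α_i, compute m(α_i) mod 11:
  α_1 = 9: Horner steps 10 → 0 → 6, so m(9) = 6.
  α_2 = 4: Horner steps 10 → 5 → 4, so m(4) = 4.
  α_3 = 6: Horner steps 10 → 3 → 2, so m(6) = 2.
  α_4 = 7: Horner steps 10 → 2 → 9, so m(7) = 9.
  α_5 = 2: Horner steps 10 → 7 → 9, so m(2) = 9.
  α_6 = 10: Horner steps 10 → 10 → 7, so m(10) = 7.
Codeword c = [6, 4, 2, 9, 9, 7] ∈ F_11^6.


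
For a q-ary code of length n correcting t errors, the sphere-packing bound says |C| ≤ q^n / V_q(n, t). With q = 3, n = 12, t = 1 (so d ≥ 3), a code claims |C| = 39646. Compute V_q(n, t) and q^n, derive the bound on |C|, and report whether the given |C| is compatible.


V_q(n, t) = 25, q^n = 531441, Hamming bound = 21257, |C| = 39646 > bound (violated).

Step 1: Compute V_q(n, t) = Σ_{j=0}^1 C(n, j) (q−1)^j.
  j = 0: C(12,0)·(2)^0 = 1·1 = 1.
  j = 1: C(12,1)·(2)^1 = 12·2 = 24.
  V_q(n, t) = 1 + 24 = 25.
Step 2: q^n = 3^12 = 531441.
Step 3: Hamming bound ⌊q^n / V_q(n,t)⌋ = ⌊531441/25⌋ = 21257.
Step 4: Compare |C| = 39646 to 21257: violated.
The claimed |C| lies above the Hamming bound, so no 3-ary code of length 12 with d ≥ 3 can have 39646 codewords.


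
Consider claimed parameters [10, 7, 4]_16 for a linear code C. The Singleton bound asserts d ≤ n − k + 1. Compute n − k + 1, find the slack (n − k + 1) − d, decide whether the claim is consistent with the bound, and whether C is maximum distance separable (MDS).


Singleton RHS = n − k + 1 = 4, slack = 0, bound satisfied, MDS.

Singleton bound: d ≤ n − k + 1.
Here n = 10, k = 7, so n − k + 1 = 4.
Given d = 4, check d ≤ 4: YES.
Slack = (n − k + 1) − d = 0.
The code is MDS (slack = 0).
Description: the claimed parameters are [10, 7, 4]_16; such a code would be MDS (meets Singleton bound).


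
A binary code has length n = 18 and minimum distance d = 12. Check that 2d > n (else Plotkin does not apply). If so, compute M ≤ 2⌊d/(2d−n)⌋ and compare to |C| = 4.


Plotkin bound M ≤ 4; given |C| = 4 ≤ bound (satisfied).

Check applicability: 2d = 24, n = 18.
2d − n = 6 > 0, so Plotkin applies.
Compute d/(2d−n) = 12/6 ≈ 2.0000.
⌊d/(2d−n)⌋ = 2.
Plotkin bound: M ≤ 2·2 = 4.
Given |C| = 4, check: satisfied.
This |C| is at the Plotkin bound.


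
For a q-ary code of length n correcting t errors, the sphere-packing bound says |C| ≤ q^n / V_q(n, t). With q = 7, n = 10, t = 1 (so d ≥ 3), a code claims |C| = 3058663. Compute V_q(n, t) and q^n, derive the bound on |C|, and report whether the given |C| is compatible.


V_q(n, t) = 61, q^n = 282475249, Hamming bound = 4630741, |C| = 3058663 ≤ bound (satisfied).

Step 1: Compute V_q(n, t) = Σ_{j=0}^1 C(n, j) (q−1)^j.
  j = 0: C(10,0)·(6)^0 = 1·1 = 1.
  j = 1: C(10,1)·(6)^1 = 10·6 = 60.
  V_q(n, t) = 1 + 60 = 61.
Step 2: q^n = 7^10 = 282475249.
Step 3: Hamming bound ⌊q^n / V_q(n,t)⌋ = ⌊282475249/61⌋ = 4630741.
Step 4: Compare |C| = 3058663 to 4630741: satisfied.
The claimed |C| lies below the Hamming bound.


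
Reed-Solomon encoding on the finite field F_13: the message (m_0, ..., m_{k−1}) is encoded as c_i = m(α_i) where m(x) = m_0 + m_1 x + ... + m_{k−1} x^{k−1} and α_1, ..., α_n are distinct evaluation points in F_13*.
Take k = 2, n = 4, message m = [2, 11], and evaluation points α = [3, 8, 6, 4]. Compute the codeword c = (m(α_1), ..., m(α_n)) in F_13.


c = [9, 12, 3, 7]

Message polynomial: m(x) = 2 + 11·x (mod 13).
For each evaluation point α_i, compute m(α_i) mod 13:
  α_1 = 3: Horner steps 11 → 9, so m(3) = 9.
  α_2 = 8: Horner steps 11 → 12, so m(8) = 12.
  α_3 = 6: Horner steps 11 → 3, so m(6) = 3.
  α_4 = 4: Horner steps 11 → 7, so m(4) = 7.
Codeword c = [9, 12, 3, 7] ∈ F_13^4.


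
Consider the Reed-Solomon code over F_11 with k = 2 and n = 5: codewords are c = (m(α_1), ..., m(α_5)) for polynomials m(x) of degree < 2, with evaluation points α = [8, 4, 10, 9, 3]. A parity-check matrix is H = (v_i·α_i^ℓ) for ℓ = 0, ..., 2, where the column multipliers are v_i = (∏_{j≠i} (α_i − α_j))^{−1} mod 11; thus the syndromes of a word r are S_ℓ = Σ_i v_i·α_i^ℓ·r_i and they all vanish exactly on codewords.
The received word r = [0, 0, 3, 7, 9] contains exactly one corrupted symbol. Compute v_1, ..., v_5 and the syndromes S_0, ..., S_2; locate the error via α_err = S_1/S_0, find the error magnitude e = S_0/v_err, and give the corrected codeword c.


S = (6, 2, 8), error at position 2, error magnitude e = 6, c = [0, 5, 3, 7, 9].

Step 1: column multipliers v_i = (∏_{j≠i}(α_i − α_j))^{−1} mod 11.
  i = 1 (α = 8): (8−4)(8−10)(8−9)(8−3) = 4·(−2)·(−1)·5 = 40 ≡ 7, so v_1 = 7^{−1} = 8 (mod 11).
  i = 2 (α = 4): (4−8)(4−10)(4−9)(4−3) = (−4)·(−6)·(−5)·1 = −120 ≡ 1, so v_2 = 1^{−1} = 1 (mod 11).
  i = 3 (α = 10): (10−8)(10−4)(10−9)(10−3) = 2·6·1·7 = 84 ≡ 7, so v_3 = 7^{−1} = 8 (mod 11).
  i = 4 (α = 9): (9−8)(9−4)(9−10)(9−3) = 1·5·(−1)·6 = −30 ≡ 3, so v_4 = 3^{−1} = 4 (mod 11).
  i = 5 (α = 3): (3−8)(3−4)(3−10)(3−9) = (−5)·(−1)·(−7)·(−6) = 210 ≡ 1, so v_5 = 1^{−1} = 1 (mod 11).
  v = [8, 1, 8, 4, 1].
Step 2: syndromes of r = [0, 0, 3, 7, 9] (all sums mod 11).
  S_0 = Σ v_i r_i = 8·0 + 1·0 + 8·3 + 4·7 + 1·9 = 61 ≡ 6.
  S_1 = Σ v_i α_i r_i = 8·8·0 + 1·4·0 + 8·10·3 + 4·9·7 + 1·3·9 = 519 ≡ 2.
  α_i^2 mod 11 = [9, 5, 1, 4, 9].
  S_2 = Σ v_i α_i^2 r_i = 8·9·0 + 1·5·0 + 8·1·3 + 4·4·7 + 1·9·9 = 217 ≡ 8.
  S = (6, 2, 8) ≠ 0, so r is not a codeword (an error is present).
Step 3: locate the error. For a single error e at position i, S_ℓ = v_i·e·α_i^ℓ, so α_err = S_1/S_0.
  S_0^{−1} = 6^{−1} = 2 (mod 11), so α_err = 2·2 = 4 ≡ 4 = α_2. Error position i = 2.
  Consistency check: S_2/S_1 = 8·6 = 48 ≡ 4 = α_err ✓ (single-error assumption holds).
Step 4: error magnitude e = S_0/v_2 = S_0·∏_{j≠2}(α_2 − α_j) = 6·1 = 6 ≡ 6 (mod 11).
Step 5: correct position 2: c_2 = r_2 − e = 0 − 6 ≡ 5 (mod 11). Hence c = [0, 5, 3, 7, 9].
  Check: interpolating c through the α_i gives m(x) = 10 + 7·x (degree < 2) with m(α_i) = c_i for every i, so c is indeed a codeword.


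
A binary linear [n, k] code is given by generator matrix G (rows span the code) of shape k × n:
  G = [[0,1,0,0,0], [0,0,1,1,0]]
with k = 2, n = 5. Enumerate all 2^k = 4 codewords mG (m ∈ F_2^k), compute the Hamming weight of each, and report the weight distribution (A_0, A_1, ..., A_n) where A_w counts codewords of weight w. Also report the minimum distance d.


Weight distribution: A_0 = 1, A_1 = 1, A_2 = 1, A_3 = 1. Minimum distance d = 1.

Enumerate all 2^2 = 4 messages m ∈ F_2^2.
For each, compute codeword c = mG in F_2^5, then tally its weight.
  m = 00 → c = 00000, weight = 0.
  m = 10 → c = 01000, weight = 1.
  m = 01 → c = 00110, weight = 2.
  m = 11 → c = 01110, weight = 3.
Tally weights:
  weight 0: 1 codewords.
  weight 1: 1 codewords.
  weight 2: 1 codewords.
  weight 3: 1 codewords.
Minimum distance d = smallest w > 0 with A_w > 0 = 1.
Sanity: Σ A_w = 4 = 2^2 = 4 ✓.


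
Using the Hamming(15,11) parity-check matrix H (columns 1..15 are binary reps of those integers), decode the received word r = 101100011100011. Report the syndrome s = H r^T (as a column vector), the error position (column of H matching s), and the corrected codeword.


s = (1, 1, 0, 0)^T, error position = 12, corrected codeword c = 101100011101011

Compute s = H r^T mod 2 one row at a time:
  s_1 = 1 + 1 + 1 + 0 + 0 + 0 + 1 + 1 = 5 ≡ 1 (mod 2).
  s_2 = 1 + 0 + 0 + 0 + 0 + 0 + 1 + 1 = 3 ≡ 1 (mod 2).
  s_3 = 0 + 1 + 0 + 0 + 1 + 0 + 1 + 1 = 4 ≡ 0 (mod 2).
  s_4 = 1 + 1 + 0 + 0 + 1 + 0 + 0 + 1 = 4 ≡ 0 (mod 2).
s = (1, 1, 0, 0)^T — this equals column 12 of H (binary 1100), so error is at position 12.
Correct: flip bit 12 of r = 101100011100011 to get c = 101100011101011.


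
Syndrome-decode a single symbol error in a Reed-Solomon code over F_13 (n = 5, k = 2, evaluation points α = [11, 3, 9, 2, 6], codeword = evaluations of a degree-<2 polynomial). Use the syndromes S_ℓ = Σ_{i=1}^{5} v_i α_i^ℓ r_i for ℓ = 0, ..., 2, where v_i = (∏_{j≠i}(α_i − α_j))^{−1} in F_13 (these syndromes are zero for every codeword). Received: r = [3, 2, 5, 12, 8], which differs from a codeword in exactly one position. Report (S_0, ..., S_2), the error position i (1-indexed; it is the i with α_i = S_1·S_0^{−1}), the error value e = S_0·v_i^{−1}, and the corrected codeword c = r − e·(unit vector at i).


S = (9, 1, 3), error at position 2, error magnitude e = 4, c = [3, 11, 5, 12, 8].

Step 1: column multipliers v_i = (∏_{j≠i}(α_i − α_j))^{−1} mod 13.
  i = 1 (α = 11): (11−3)(11−9)(11−2)(11−6) = 8·2·9·5 = 720 ≡ 5, so v_1 = 5^{−1} = 8 (mod 13).
  i = 2 (α = 3): (3−11)(3−9)(3−2)(3−6) = (−8)·(−6)·1·(−3) = −144 ≡ 12, so v_2 = 12^{−1} = 12 (mod 13).
  i = 3 (α = 9): (9−11)(9−3)(9−2)(9−6) = (−2)·6·7·3 = −252 ≡ 8, so v_3 = 8^{−1} = 5 (mod 13).
  i = 4 (α = 2): (2−11)(2−3)(2−9)(2−6) = (−9)·(−1)·(−7)·(−4) = 252 ≡ 5, so v_4 = 5^{−1} = 8 (mod 13).
  i = 5 (α = 6): (6−11)(6−3)(6−9)(6−2) = (−5)·3·(−3)·4 = 180 ≡ 11, so v_5 = 11^{−1} = 6 (mod 13).
  v = [8, 12, 5, 8, 6].
Step 2: syndromes of r = [3, 2, 5, 12, 8] (all sums mod 13).
  S_0 = Σ v_i r_i = 8·3 + 12·2 + 5·5 + 8·12 + 6·8 = 217 ≡ 9.
  S_1 = Σ v_i α_i r_i = 8·11·3 + 12·3·2 + 5·9·5 + 8·2·12 + 6·6·8 = 1041 ≡ 1.
  α_i^2 mod 13 = [4, 9, 3, 4, 10].
  S_2 = Σ v_i α_i^2 r_i = 8·4·3 + 12·9·2 + 5·3·5 + 8·4·12 + 6·10·8 = 1251 ≡ 3.
  S = (9, 1, 3) ≠ 0, so r is not a codeword (an error is present).
Step 3: locate the error. For a single error e at position i, S_ℓ = v_i·e·α_i^ℓ, so α_err = S_1/S_0.
  S_0^{−1} = 9^{−1} = 3 (mod 13), so α_err = 1·3 = 3 ≡ 3 = α_2. Error position i = 2.
  Consistency check: S_2/S_1 = 3·1 = 3 ≡ 3 = α_err ✓ (single-error assumption holds).
Step 4: error magnitude e = S_0/v_2 = S_0·∏_{j≠2}(α_2 − α_j) = 9·12 = 108 ≡ 4 (mod 13).
Step 5: correct position 2: c_2 = r_2 − e = 2 − 4 ≡ 11 (mod 13). Hence c = [3, 11, 5, 12, 8].
  Check: interpolating c through the α_i gives m(x) = 1 + 12·x (degree < 2) with m(α_i) = c_i for every i, so c is indeed a codeword.


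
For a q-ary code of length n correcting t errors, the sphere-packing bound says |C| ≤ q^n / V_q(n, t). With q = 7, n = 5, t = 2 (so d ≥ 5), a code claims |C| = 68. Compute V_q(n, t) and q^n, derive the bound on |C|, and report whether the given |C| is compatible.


V_q(n, t) = 391, q^n = 16807, Hamming bound = 42, |C| = 68 > bound (violated).

Step 1: Compute V_q(n, t) = Σ_{j=0}^2 C(n, j) (q−1)^j.
  j = 0: C(5,0)·(6)^0 = 1·1 = 1.
  j = 1: C(5,1)·(6)^1 = 5·6 = 30.
  j = 2: C(5,2)·(6)^2 = 10·36 = 360.
  V_q(n, t) = 1 + 30 + 360 = 391.
Step 2: q^n = 7^5 = 16807.
Step 3: Hamming bound ⌊q^n / V_q(n,t)⌋ = ⌊16807/391⌋ = 42.
Step 4: Compare |C| = 68 to 42: violated.
The claimed |C| lies above the Hamming bound, so no 7-ary code of length 5 with d ≥ 5 can have 68 codewords.


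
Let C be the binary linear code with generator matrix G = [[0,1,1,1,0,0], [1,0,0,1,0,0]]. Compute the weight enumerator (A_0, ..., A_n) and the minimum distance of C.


Weight distribution: A_0 = 1, A_2 = 1, A_3 = 2. Minimum distance d = 2.

Enumerate all 2^2 = 4 messages m ∈ F_2^2.
For each, compute codeword c = mG in F_2^6, then tally its weight.
  m = 00 → c = 000000, weight = 0.
  m = 10 → c = 011100, weight = 3.
  m = 01 → c = 100100, weight = 2.
  m = 11 → c = 111000, weight = 3.
Tally weights:
  weight 0: 1 codewords.
  weight 2: 1 codewords.
  weight 3: 2 codewords.
Minimum distance d = smallest w > 0 with A_w > 0 = 2.
Sanity: Σ A_w = 4 = 2^2 = 4 ✓.


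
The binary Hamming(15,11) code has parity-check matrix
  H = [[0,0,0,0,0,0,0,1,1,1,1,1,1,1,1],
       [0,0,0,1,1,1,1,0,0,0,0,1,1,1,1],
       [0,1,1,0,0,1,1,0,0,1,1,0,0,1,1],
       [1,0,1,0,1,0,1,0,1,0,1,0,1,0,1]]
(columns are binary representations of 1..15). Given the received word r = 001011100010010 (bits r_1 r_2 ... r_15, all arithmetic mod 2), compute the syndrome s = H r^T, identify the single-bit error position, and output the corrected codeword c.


s = (0, 0, 1, 0)^T, error position = 2, corrected codeword c = 011011100010010

Compute s = H r^T mod 2 one row at a time:
  s_1 = 0 + 0 + 0 + 1 + 0 + 0 + 1 + 0 = 2 ≡ 0 (mod 2).
  s_2 = 0 + 1 + 1 + 1 + 0 + 0 + 1 + 0 = 4 ≡ 0 (mod 2).
  s_3 = 0 + 1 + 1 + 1 + 0 + 1 + 1 + 0 = 5 ≡ 1 (mod 2).
  s_4 = 0 + 1 + 1 + 1 + 0 + 1 + 0 + 0 = 4 ≡ 0 (mod 2).
s = (0, 0, 1, 0)^T — this equals column 2 of H (binary 0010), so error is at position 2.
Correct: flip bit 2 of r = 001011100010010 to get c = 011011100010010.


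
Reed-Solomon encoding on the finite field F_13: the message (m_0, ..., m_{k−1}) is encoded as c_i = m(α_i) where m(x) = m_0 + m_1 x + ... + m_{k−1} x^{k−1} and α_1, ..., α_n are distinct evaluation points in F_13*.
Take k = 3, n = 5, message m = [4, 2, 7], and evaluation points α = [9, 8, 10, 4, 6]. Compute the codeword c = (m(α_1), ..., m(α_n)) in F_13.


c = [4, 0, 9, 7, 8]

Message polynomial: m(x) = 4 + 2·x + 7·x^2 (mod 13).
For each evaluation point α_i, compute m(α_i) mod 13:
  α_1 = 9: Horner steps 7 → 0 → 4, so m(9) = 4.
  α_2 = 8: Horner steps 7 → 6 → 0, so m(8) = 0.
  α_3 = 10: Horner steps 7 → 7 → 9, so m(10) = 9.
  α_4 = 4: Horner steps 7 → 4 → 7, so m(4) = 7.
  α_5 = 6: Horner steps 7 → 5 → 8, so m(6) = 8.
Codeword c = [4, 0, 9, 7, 8] ∈ F_13^5.


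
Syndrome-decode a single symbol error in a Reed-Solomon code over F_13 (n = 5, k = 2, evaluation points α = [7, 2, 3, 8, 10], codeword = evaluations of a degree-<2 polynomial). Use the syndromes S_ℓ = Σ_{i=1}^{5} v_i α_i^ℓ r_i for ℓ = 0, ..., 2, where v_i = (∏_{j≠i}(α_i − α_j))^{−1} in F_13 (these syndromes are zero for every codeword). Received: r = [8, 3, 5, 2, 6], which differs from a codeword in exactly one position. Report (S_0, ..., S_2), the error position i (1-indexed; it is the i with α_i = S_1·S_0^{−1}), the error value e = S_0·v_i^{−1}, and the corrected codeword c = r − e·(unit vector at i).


S = (1, 7, 10), error at position 1, error magnitude e = 8, c = [0, 3, 5, 2, 6].

Step 1: column multipliers v_i = (∏_{j≠i}(α_i − α_j))^{−1} mod 13.
  i = 1 (α = 7): (7−2)(7−3)(7−8)(7−10) = 5·4·(−1)·(−3) = 60 ≡ 8, so v_1 = 8^{−1} = 5 (mod 13).
  i = 2 (α = 2): (2−7)(2−3)(2−8)(2−10) = (−5)·(−1)·(−6)·(−8) = 240 ≡ 6, so v_2 = 6^{−1} = 11 (mod 13).
  i = 3 (α = 3): (3−7)(3−2)(3−8)(3−10) = (−4)·1·(−5)·(−7) = −140 ≡ 3, so v_3 = 3^{−1} = 9 (mod 13).
  i = 4 (α = 8): (8−7)(8−2)(8−3)(8−10) = 1·6·5·(−2) = −60 ≡ 5, so v_4 = 5^{−1} = 8 (mod 13).
  i = 5 (α = 10): (10−7)(10−2)(10−3)(10−8) = 3·8·7·2 = 336 ≡ 11, so v_5 = 11^{−1} = 6 (mod 13).
  v = [5, 11, 9, 8, 6].
Step 2: syndromes of r = [8, 3, 5, 2, 6] (all sums mod 13).
  S_0 = Σ v_i r_i = 5·8 + 11·3 + 9·5 + 8·2 + 6·6 = 170 ≡ 1.
  S_1 = Σ v_i α_i r_i = 5·7·8 + 11·2·3 + 9·3·5 + 8·8·2 + 6·10·6 = 969 ≡ 7.
  α_i^2 mod 13 = [10, 4, 9, 12, 9].
  S_2 = Σ v_i α_i^2 r_i = 5·10·8 + 11·4·3 + 9·9·5 + 8·12·2 + 6·9·6 = 1453 ≡ 10.
  S = (1, 7, 10) ≠ 0, so r is not a codeword (an error is present).
Step 3: locate the error. For a single error e at position i, S_ℓ = v_i·e·α_i^ℓ, so α_err = S_1/S_0.
  S_0^{−1} = 1^{−1} = 1 (mod 13), so α_err = 7·1 = 7 ≡ 7 = α_1. Error position i = 1.
  Consistency check: S_2/S_1 = 10·2 = 20 ≡ 7 = α_err ✓ (single-error assumption holds).
Step 4: error magnitude e = S_0/v_1 = S_0·∏_{j≠1}(α_1 − α_j) = 1·8 = 8 ≡ 8 (mod 13).
Step 5: correct position 1: c_1 = r_1 − e = 8 − 8 ≡ 0 (mod 13). Hence c = [0, 3, 5, 2, 6].
  Check: interpolating c through the α_i gives m(x) = 12 + 2·x (degree < 2) with m(α_i) = c_i for every i, so c is indeed a codeword.


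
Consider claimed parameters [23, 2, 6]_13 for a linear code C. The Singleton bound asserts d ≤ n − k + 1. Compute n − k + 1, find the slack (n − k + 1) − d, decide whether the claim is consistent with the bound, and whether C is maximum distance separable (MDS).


Singleton RHS = n − k + 1 = 22, slack = 16, bound satisfied, not MDS.

Singleton bound: d ≤ n − k + 1.
Here n = 23, k = 2, so n − k + 1 = 22.
Given d = 6, check d ≤ 22: YES.
Slack = (n − k + 1) − d = 16.
The code is NOT MDS (slack = 16 > 0).
Description: the claimed parameters are [23, 2, 6]_13; such a code would be non-MDS.


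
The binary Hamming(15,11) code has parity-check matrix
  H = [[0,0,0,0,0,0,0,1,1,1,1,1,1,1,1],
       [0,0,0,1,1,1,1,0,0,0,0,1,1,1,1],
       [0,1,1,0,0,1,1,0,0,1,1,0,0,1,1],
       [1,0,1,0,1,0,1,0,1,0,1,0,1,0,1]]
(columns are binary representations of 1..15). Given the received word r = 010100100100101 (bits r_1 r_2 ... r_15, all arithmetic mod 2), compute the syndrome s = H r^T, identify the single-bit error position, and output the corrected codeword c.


s = (1, 0, 0, 1)^T, error position = 9, corrected codeword c = 010100101100101

Compute s = H r^T mod 2 one row at a time:
  s_1 = 0 + 0 + 1 + 0 + 0 + 1 + 0 + 1 = 3 ≡ 1 (mod 2).
  s_2 = 1 + 0 + 0 + 1 + 0 + 1 + 0 + 1 = 4 ≡ 0 (mod 2).
  s_3 = 1 + 0 + 0 + 1 + 1 + 0 + 0 + 1 = 4 ≡ 0 (mod 2).
  s_4 = 0 + 0 + 0 + 1 + 0 + 0 + 1 + 1 = 3 ≡ 1 (mod 2).
s = (1, 0, 0, 1)^T — this equals column 9 of H (binary 1001), so error is at position 9.
Correct: flip bit 9 of r = 010100100100101 to get c = 010100101100101.


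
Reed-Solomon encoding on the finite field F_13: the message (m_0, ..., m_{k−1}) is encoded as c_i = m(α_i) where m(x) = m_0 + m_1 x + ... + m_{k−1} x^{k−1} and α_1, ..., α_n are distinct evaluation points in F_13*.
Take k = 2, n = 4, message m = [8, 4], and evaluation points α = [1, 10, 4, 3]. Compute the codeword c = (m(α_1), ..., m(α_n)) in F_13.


c = [12, 9, 11, 7]

Message polynomial: m(x) = 8 + 4·x (mod 13).
For each evaluation point α_i, compute m(α_i) mod 13:
  α_1 = 1: Horner steps 4 → 12, so m(1) = 12.
  α_2 = 10: Horner steps 4 → 9, so m(10) = 9.
  α_3 = 4: Horner steps 4 → 11, so m(4) = 11.
  α_4 = 3: Horner steps 4 → 7, so m(3) = 7.
Codeword c = [12, 9, 11, 7] ∈ F_13^4.


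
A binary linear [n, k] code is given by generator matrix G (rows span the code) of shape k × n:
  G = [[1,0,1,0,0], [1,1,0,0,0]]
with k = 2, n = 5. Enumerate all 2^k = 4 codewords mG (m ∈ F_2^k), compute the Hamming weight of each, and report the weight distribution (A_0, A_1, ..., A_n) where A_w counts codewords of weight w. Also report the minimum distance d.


Weight distribution: A_0 = 1, A_2 = 3. Minimum distance d = 2.

Enumerate all 2^2 = 4 messages m ∈ F_2^2.
For each, compute codeword c = mG in F_2^5, then tally its weight.
  m = 00 → c = 00000, weight = 0.
  m = 10 → c = 10100, weight = 2.
  m = 01 → c = 11000, weight = 2.
  m = 11 → c = 01100, weight = 2.
Tally weights:
  weight 0: 1 codewords.
  weight 2: 3 codewords.
Minimum distance d = smallest w > 0 with A_w > 0 = 2.
Sanity: Σ A_w = 4 = 2^2 = 4 ✓.


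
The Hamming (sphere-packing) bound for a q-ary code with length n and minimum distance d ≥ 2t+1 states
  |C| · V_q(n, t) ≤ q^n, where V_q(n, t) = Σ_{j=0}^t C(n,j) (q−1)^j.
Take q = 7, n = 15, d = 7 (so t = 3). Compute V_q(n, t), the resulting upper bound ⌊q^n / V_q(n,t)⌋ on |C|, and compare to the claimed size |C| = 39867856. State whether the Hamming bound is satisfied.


V_q(n, t) = 102151, q^n = 4747561509943, Hamming bound = 46475918, |C| = 39867856 ≤ bound (satisfied).

Step 1: Compute V_q(n, t) = Σ_{j=0}^3 C(n, j) (q−1)^j.
  j = 0: C(15,0)·(6)^0 = 1·1 = 1.
  j = 1: C(15,1)·(6)^1 = 15·6 = 90.
  j = 2: C(15,2)·(6)^2 = 105·36 = 3780.
  j = 3: C(15,3)·(6)^3 = 455·216 = 98280.
  V_q(n, t) = 1 + 90 + 3780 + 98280 = 102151.
Step 2: q^n = 7^15 = 4747561509943.
Step 3: Hamming bound ⌊q^n / V_q(n,t)⌋ = ⌊4747561509943/102151⌋ = 46475918.
Step 4: Compare |C| = 39867856 to 46475918: satisfied.
The claimed |C| lies below the Hamming bound.


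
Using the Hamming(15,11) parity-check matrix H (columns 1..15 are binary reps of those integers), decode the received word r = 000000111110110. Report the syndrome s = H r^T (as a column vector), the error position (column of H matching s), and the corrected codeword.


s = (0, 1, 0, 0)^T, error position = 4, corrected codeword c = 000100111110110

Compute s = H r^T mod 2 one row at a time:
  s_1 = 1 + 1 + 1 + 1 + 0 + 1 + 1 + 0 = 6 ≡ 0 (mod 2).
  s_2 = 0 + 0 + 0 + 1 + 0 + 1 + 1 + 0 = 3 ≡ 1 (mod 2).
  s_3 = 0 + 0 + 0 + 1 + 1 + 1 + 1 + 0 = 4 ≡ 0 (mod 2).
  s_4 = 0 + 0 + 0 + 1 + 1 + 1 + 1 + 0 = 4 ≡ 0 (mod 2).
s = (0, 1, 0, 0)^T — this equals column 4 of H (binary 0100), so error is at position 4.
Correct: flip bit 4 of r = 000000111110110 to get c = 000100111110110.


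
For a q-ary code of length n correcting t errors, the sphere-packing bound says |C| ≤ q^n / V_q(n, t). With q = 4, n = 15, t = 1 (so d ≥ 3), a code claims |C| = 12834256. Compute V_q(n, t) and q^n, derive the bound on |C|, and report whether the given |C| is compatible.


V_q(n, t) = 46, q^n = 1073741824, Hamming bound = 23342213, |C| = 12834256 ≤ bound (satisfied).

Step 1: Compute V_q(n, t) = Σ_{j=0}^1 C(n, j) (q−1)^j.
  j = 0: C(15,0)·(3)^0 = 1·1 = 1.
  j = 1: C(15,1)·(3)^1 = 15·3 = 45.
  V_q(n, t) = 1 + 45 = 46.
Step 2: q^n = 4^15 = 1073741824.
Step 3: Hamming bound ⌊q^n / V_q(n,t)⌋ = ⌊1073741824/46⌋ = 23342213.
Step 4: Compare |C| = 12834256 to 23342213: satisfied.
The claimed |C| lies below the Hamming bound.


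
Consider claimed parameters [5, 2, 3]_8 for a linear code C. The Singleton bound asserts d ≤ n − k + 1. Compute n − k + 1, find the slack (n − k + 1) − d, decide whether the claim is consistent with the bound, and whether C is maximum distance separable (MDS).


Singleton RHS = n − k + 1 = 4, slack = 1, bound satisfied, not MDS.

Singleton bound: d ≤ n − k + 1.
Here n = 5, k = 2, so n − k + 1 = 4.
Given d = 3, check d ≤ 4: YES.
Slack = (n − k + 1) − d = 1.
The code is NOT MDS (slack = 1 > 0).
Description: the claimed parameters are [5, 2, 3]_8; such a code would be non-MDS.


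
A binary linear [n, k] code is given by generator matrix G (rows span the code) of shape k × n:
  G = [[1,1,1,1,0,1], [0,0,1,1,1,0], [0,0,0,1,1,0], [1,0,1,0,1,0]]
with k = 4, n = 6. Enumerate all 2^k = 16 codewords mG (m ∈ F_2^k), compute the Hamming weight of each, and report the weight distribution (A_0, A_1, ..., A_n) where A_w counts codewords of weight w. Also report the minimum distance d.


Weight distribution: A_0 = 1, A_1 = 1, A_2 = 4, A_3 = 4, A_4 = 3, A_5 = 3. Minimum distance d = 1.

Enumerate all 2^4 = 16 messages m ∈ F_2^4.
For each, compute codeword c = mG in F_2^6, then tally its weight.
  m = 0000 → c = 000000, weight = 0.
  m = 1000 → c = 111101, weight = 5.
  m = 0100 → c = 001110, weight = 3.
  m = 1100 → c = 110011, weight = 4.
  m = 0010 → c = 000110, weight = 2.
  m = 1010 → c = 111011, weight = 5.
  m = 0110 → c = 001000, weight = 1.
  m = 1110 → c = 110101, weight = 4.
  m = 0001 → c = 101010, weight = 3.
  m = 1001 → c = 010111, weight = 4.
  m = 0101 → c = 100100, weight = 2.
  m = 1101 → c = 011001, weight = 3.
  m = 0011 → c = 101100, weight = 3.
  m = 1011 → c = 010001, weight = 2.
  m = 0111 → c = 100010, weight = 2.
  m = 1111 → c = 011111, weight = 5.
Tally weights:
  weight 0: 1 codewords.
  weight 1: 1 codewords.
  weight 2: 4 codewords.
  weight 3: 4 codewords.
  weight 4: 3 codewords.
  weight 5: 3 codewords.
Minimum distance d = smallest w > 0 with A_w > 0 = 1.
Sanity: Σ A_w = 16 = 2^4 = 16 ✓.


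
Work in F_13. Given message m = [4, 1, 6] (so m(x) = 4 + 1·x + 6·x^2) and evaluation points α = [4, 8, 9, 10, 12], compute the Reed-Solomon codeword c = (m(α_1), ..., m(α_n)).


c = [0, 6, 5, 3, 9]

Message polynomial: m(x) = 4 + 1·x + 6·x^2 (mod 13).
For each evaluation point α_i, compute m(α_i) mod 13:
  α_1 = 4: Horner steps 6 → 12 → 0, so m(4) = 0.
  α_2 = 8: Horner steps 6 → 10 → 6, so m(8) = 6.
  α_3 = 9: Horner steps 6 → 3 → 5, so m(9) = 5.
  α_4 = 10: Horner steps 6 → 9 → 3, so m(10) = 3.
  α_5 = 12: Horner steps 6 → 8 → 9, so m(12) = 9.
Codeword c = [0, 6, 5, 3, 9] ∈ F_13^5.


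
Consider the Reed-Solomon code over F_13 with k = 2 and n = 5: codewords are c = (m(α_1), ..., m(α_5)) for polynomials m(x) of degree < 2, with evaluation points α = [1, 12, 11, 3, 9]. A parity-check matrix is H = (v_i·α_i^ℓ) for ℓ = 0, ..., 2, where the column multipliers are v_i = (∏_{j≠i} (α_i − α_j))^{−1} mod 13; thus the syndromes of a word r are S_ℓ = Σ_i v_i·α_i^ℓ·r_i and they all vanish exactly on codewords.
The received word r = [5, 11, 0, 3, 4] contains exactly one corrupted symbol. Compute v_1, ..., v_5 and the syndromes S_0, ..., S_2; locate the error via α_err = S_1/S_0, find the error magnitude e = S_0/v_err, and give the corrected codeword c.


S = (10, 10, 10), error at position 1, error magnitude e = 11, c = [7, 11, 0, 3, 4].

Step 1: column multipliers v_i = (∏_{j≠i}(α_i − α_j))^{−1} mod 13.
  i = 1 (α = 1): (1−12)(1−11)(1−3)(1−9) = (−11)·(−10)·(−2)·(−8) = 1760 ≡ 5, so v_1 = 5^{−1} = 8 (mod 13).
  i = 2 (α = 12): (12−1)(12−11)(12−3)(12−9) = 11·1·9·3 = 297 ≡ 11, so v_2 = 11^{−1} = 6 (mod 13).
  i = 3 (α = 11): (11−1)(11−12)(11−3)(11−9) = 10·(−1)·8·2 = −160 ≡ 9, so v_3 = 9^{−1} = 3 (mod 13).
  i = 4 (α = 3): (3−1)(3−12)(3−11)(3−9) = 2·(−9)·(−8)·(−6) = −864 ≡ 7, so v_4 = 7^{−1} = 2 (mod 13).
  i = 5 (α = 9): (9−1)(9−12)(9−11)(9−3) = 8·(−3)·(−2)·6 = 288 ≡ 2, so v_5 = 2^{−1} = 7 (mod 13).
  v = [8, 6, 3, 2, 7].
Step 2: syndromes of r = [5, 11, 0, 3, 4] (all sums mod 13).
  S_0 = Σ v_i r_i = 8·5 + 6·11 + 3·0 + 2·3 + 7·4 = 140 ≡ 10.
  S_1 = Σ v_i α_i r_i = 8·1·5 + 6·12·11 + 3·11·0 + 2·3·3 + 7·9·4 = 1102 ≡ 10.
  α_i^2 mod 13 = [1, 1, 4, 9, 3].
  S_2 = Σ v_i α_i^2 r_i = 8·1·5 + 6·1·11 + 3·4·0 + 2·9·3 + 7·3·4 = 244 ≡ 10.
  S = (10, 10, 10) ≠ 0, so r is not a codeword (an error is present).
Step 3: locate the error. For a single error e at position i, S_ℓ = v_i·e·α_i^ℓ, so α_err = S_1/S_0.
  S_0^{−1} = 10^{−1} = 4 (mod 13), so α_err = 10·4 = 40 ≡ 1 = α_1. Error position i = 1.
  Consistency check: S_2/S_1 = 10·4 = 40 ≡ 1 = α_err ✓ (single-error assumption holds).
Step 4: error magnitude e = S_0/v_1 = S_0·∏_{j≠1}(α_1 − α_j) = 10·5 = 50 ≡ 11 (mod 13).
Step 5: correct position 1: c_1 = r_1 − e = 5 − 11 ≡ 7 (mod 13). Hence c = [7, 11, 0, 3, 4].
  Check: interpolating c through the α_i gives m(x) = 9 + 11·x (degree < 2) with m(α_i) = c_i for every i, so c is indeed a codeword.


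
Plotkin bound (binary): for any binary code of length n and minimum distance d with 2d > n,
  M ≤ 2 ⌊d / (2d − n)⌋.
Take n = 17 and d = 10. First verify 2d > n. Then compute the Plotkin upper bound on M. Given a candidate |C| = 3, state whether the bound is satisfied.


Plotkin bound M ≤ 6; given |C| = 3 ≤ bound (satisfied).

Check applicability: 2d = 20, n = 17.
2d − n = 3 > 0, so Plotkin applies.
Compute d/(2d−n) = 10/3 ≈ 3.3333.
⌊d/(2d−n)⌋ = 3.
Plotkin bound: M ≤ 2·3 = 6.
Given |C| = 3, check: satisfied.
This |C| is below the Plotkin bound.


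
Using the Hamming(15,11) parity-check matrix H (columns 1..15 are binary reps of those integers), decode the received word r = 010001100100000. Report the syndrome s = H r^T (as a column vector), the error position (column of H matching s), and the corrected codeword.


s = (1, 0, 0, 1)^T, error position = 9, corrected codeword c = 010001101100000

Compute s = H r^T mod 2 one row at a time:
  s_1 = 0 + 0 + 1 + 0 + 0 + 0 + 0 + 0 = 1 ≡ 1 (mod 2).
  s_2 = 0 + 0 + 1 + 1 + 0 + 0 + 0 + 0 = 2 ≡ 0 (mod 2).
  s_3 = 1 + 0 + 1 + 1 + 1 + 0 + 0 + 0 = 4 ≡ 0 (mod 2).
  s_4 = 0 + 0 + 0 + 1 + 0 + 0 + 0 + 0 = 1 ≡ 1 (mod 2).
s = (1, 0, 0, 1)^T — this equals column 9 of H (binary 1001), so error is at position 9.
Correct: flip bit 9 of r = 010001100100000 to get c = 010001101100000.


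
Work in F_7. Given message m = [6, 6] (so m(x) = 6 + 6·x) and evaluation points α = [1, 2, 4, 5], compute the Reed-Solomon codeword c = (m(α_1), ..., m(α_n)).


c = [5, 4, 2, 1]

Message polynomial: m(x) = 6 + 6·x (mod 7).
For each evaluation point α_i, compute m(α_i) mod 7:
  α_1 = 1: Horner steps 6 → 5, so m(1) = 5.
  α_2 = 2: Horner steps 6 → 4, so m(2) = 4.
  α_3 = 4: Horner steps 6 → 2, so m(4) = 2.
  α_4 = 5: Horner steps 6 → 1, so m(5) = 1.
Codeword c = [5, 4, 2, 1] ∈ F_7^4.


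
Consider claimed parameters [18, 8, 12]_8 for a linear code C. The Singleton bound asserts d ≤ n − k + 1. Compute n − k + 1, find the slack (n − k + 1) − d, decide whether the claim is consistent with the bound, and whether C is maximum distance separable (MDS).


Singleton RHS = n − k + 1 = 11, slack = -1, bound violated (no such code; not MDS).

Singleton bound: d ≤ n − k + 1.
Here n = 18, k = 8, so n − k + 1 = 11.
Given d = 12, check d ≤ 11: NO.
Slack = (n − k + 1) − d = -1.
The slack is negative: d = 12 exceeds n − k + 1 = 11 by 1, so the Singleton bound is violated and no linear [18, 8, 12]_8 code can exist. In particular it is not MDS (MDS requires d = n − k + 1 exactly).
Description: the claimed parameters are [18, 8, 12]_8; such a code would be impossible (violates the Singleton bound).


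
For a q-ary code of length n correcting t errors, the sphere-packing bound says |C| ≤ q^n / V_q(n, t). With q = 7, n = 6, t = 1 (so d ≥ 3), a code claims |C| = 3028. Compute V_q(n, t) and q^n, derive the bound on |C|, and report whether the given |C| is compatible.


V_q(n, t) = 37, q^n = 117649, Hamming bound = 3179, |C| = 3028 ≤ bound (satisfied).

Step 1: Compute V_q(n, t) = Σ_{j=0}^1 C(n, j) (q−1)^j.
  j = 0: C(6,0)·(6)^0 = 1·1 = 1.
  j = 1: C(6,1)·(6)^1 = 6·6 = 36.
  V_q(n, t) = 1 + 36 = 37.
Step 2: q^n = 7^6 = 117649.
Step 3: Hamming bound ⌊q^n / V_q(n,t)⌋ = ⌊117649/37⌋ = 3179.
Step 4: Compare |C| = 3028 to 3179: satisfied.
The claimed |C| lies below the Hamming bound.


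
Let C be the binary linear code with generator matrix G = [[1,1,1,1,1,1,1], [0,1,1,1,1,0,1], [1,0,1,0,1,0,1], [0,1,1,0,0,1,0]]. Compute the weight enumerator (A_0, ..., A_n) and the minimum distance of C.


Weight distribution: A_0 = 1, A_2 = 2, A_3 = 5, A_4 = 5, A_5 = 2, A_7 = 1. Minimum distance d = 2.

Enumerate all 2^4 = 16 messages m ∈ F_2^4.
For each, compute codeword c = mG in F_2^7, then tally its weight.
  m = 0000 → c = 0000000, weight = 0.
  m = 1000 → c = 1111111, weight = 7.
  m = 0100 → c = 0111101, weight = 5.
  m = 1100 → c = 1000010, weight = 2.
  m = 0010 → c = 1010101, weight = 4.
  m = 1010 → c = 0101010, weight = 3.
  m = 0110 → c = 1101000, weight = 3.
  m = 1110 → c = 0010111, weight = 4.
  m = 0001 → c = 0110010, weight = 3.
  m = 1001 → c = 1001101, weight = 4.
  m = 0101 → c = 0001111, weight = 4.
  m = 1101 → c = 1110000, weight = 3.
  m = 0011 → c = 1100111, weight = 5.
  m = 1011 → c = 0011000, weight = 2.
  m = 0111 → c = 1011010, weight = 4.
  m = 1111 → c = 0100101, weight = 3.
Tally weights:
  weight 0: 1 codewords.
  weight 2: 2 codewords.
  weight 3: 5 codewords.
  weight 4: 5 codewords.
  weight 5: 2 codewords.
  weight 7: 1 codewords.
Minimum distance d = smallest w > 0 with A_w > 0 = 2.
Sanity: Σ A_w = 16 = 2^4 = 16 ✓.


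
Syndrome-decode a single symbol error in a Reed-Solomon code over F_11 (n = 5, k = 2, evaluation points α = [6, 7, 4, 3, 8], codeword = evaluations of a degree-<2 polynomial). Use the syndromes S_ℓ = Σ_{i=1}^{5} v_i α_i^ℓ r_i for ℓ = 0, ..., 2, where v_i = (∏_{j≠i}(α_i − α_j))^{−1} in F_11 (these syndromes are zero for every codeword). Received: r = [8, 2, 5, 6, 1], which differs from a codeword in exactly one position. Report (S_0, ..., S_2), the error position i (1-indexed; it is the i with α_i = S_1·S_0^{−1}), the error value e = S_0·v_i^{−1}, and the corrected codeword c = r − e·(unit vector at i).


S = (5, 8, 4), error at position 1, error magnitude e = 5, c = [3, 2, 5, 6, 1].

Step 1: column multipliers v_i = (∏_{j≠i}(α_i − α_j))^{−1} mod 11.
  i = 1 (α = 6): (6−7)(6−4)(6−3)(6−8) = (−1)·2·3·(−2) = 12 ≡ 1, so v_1 = 1^{−1} = 1 (mod 11).
  i = 2 (α = 7): (7−6)(7−4)(7−3)(7−8) = 1·3·4·(−1) = −12 ≡ 10, so v_2 = 10^{−1} = 10 (mod 11).
  i = 3 (α = 4): (4−6)(4−7)(4−3)(4−8) = (−2)·(−3)·1·(−4) = −24 ≡ 9, so v_3 = 9^{−1} = 5 (mod 11).
  i = 4 (α = 3): (3−6)(3−7)(3−4)(3−8) = (−3)·(−4)·(−1)·(−5) = 60 ≡ 5, so v_4 = 5^{−1} = 9 (mod 11).
  i = 5 (α = 8): (8−6)(8−7)(8−4)(8−3) = 2·1·4·5 = 40 ≡ 7, so v_5 = 7^{−1} = 8 (mod 11).
  v = [1, 10, 5, 9, 8].
Step 2: syndromes of r = [8, 2, 5, 6, 1] (all sums mod 11).
  S_0 = Σ v_i r_i = 1·8 + 10·2 + 5·5 + 9·6 + 8·1 = 115 ≡ 5.
  S_1 = Σ v_i α_i r_i = 1·6·8 + 10·7·2 + 5·4·5 + 9·3·6 + 8·8·1 = 514 ≡ 8.
  α_i^2 mod 11 = [3, 5, 5, 9, 9].
  S_2 = Σ v_i α_i^2 r_i = 1·3·8 + 10·5·2 + 5·5·5 + 9·9·6 + 8·9·1 = 807 ≡ 4.
  S = (5, 8, 4) ≠ 0, so r is not a codeword (an error is present).
Step 3: locate the error. For a single error e at position i, S_ℓ = v_i·e·α_i^ℓ, so α_err = S_1/S_0.
  S_0^{−1} = 5^{−1} = 9 (mod 11), so α_err = 8·9 = 72 ≡ 6 = α_1. Error position i = 1.
  Consistency check: S_2/S_1 = 4·7 = 28 ≡ 6 = α_err ✓ (single-error assumption holds).
Step 4: error magnitude e = S_0/v_1 = S_0·∏_{j≠1}(α_1 − α_j) = 5·1 = 5 ≡ 5 (mod 11).
Step 5: correct position 1: c_1 = r_1 − e = 8 − 5 ≡ 3 (mod 11). Hence c = [3, 2, 5, 6, 1].
  Check: interpolating c through the α_i gives m(x) = 9 + 10·x (degree < 2) with m(α_i) = c_i for every i, so c is indeed a codeword.


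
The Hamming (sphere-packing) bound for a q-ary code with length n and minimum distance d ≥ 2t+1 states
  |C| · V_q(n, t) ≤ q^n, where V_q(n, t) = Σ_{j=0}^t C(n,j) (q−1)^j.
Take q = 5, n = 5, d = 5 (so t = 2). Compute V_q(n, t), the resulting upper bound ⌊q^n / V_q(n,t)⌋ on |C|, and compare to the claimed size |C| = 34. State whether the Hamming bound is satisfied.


V_q(n, t) = 181, q^n = 3125, Hamming bound = 17, |C| = 34 > bound (violated).

Step 1: Compute V_q(n, t) = Σ_{j=0}^2 C(n, j) (q−1)^j.
  j = 0: C(5,0)·(4)^0 = 1·1 = 1.
  j = 1: C(5,1)·(4)^1 = 5·4 = 20.
  j = 2: C(5,2)·(4)^2 = 10·16 = 160.
  V_q(n, t) = 1 + 20 + 160 = 181.
Step 2: q^n = 5^5 = 3125.
Step 3: Hamming bound ⌊q^n / V_q(n,t)⌋ = ⌊3125/181⌋ = 17.
Step 4: Compare |C| = 34 to 17: violated.
The claimed |C| lies above the Hamming bound, so no 5-ary code of length 5 with d ≥ 5 can have 34 codewords.
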